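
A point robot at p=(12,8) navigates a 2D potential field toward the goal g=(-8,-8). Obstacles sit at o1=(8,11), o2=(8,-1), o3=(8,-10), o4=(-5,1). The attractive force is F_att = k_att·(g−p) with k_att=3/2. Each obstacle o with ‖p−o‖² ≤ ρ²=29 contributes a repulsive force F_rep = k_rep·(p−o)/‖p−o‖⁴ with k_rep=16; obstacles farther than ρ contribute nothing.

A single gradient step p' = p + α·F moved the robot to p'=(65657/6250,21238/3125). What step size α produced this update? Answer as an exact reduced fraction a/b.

α = 1/20

F_att = 3/2·(g−p) = 3/2·(-20,-16) = (-30.0000,-24.0000)
o1: d²=25 ≤ ρ²=29; F_rep = 16·(4,-3)/25² = (0.1024,-0.0768)
o2: d²=97 > ρ²=29 → inactive
o3: d²=340 > ρ²=29 → inactive
o4: d²=338 > ρ²=29 → inactive
F = F_att + ΣF_rep = (-29.8976,-24.0768)
Δp = p'−p = (-1.4949,-1.2038); α = Δx/Fx = (-9343/6250) / (-18686/625) = 1/20
check: Δy/Fy = (-3762/3125) / (-15048/625) = 1/20 ✓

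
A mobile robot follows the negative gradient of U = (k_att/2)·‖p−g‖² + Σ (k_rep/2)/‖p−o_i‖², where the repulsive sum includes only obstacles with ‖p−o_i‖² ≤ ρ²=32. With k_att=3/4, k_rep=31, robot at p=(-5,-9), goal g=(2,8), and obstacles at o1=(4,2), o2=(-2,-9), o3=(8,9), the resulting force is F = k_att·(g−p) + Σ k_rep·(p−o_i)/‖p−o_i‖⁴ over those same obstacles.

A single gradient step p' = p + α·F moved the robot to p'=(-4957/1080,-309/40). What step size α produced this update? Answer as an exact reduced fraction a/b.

F_att = 3/4·(g−p) = 3/4·(7,17) = (5.2500,12.7500)
o1: d²=202 > ρ²=32 → inactive
o2: d²=9 ≤ ρ²=32; F_rep = 31·(-3,0)/9² = (-1.1481,0.0000)
o3: d²=493 > ρ²=32 → inactive
F = F_att + ΣF_rep = (4.1019,12.7500)
Δp = p'−p = (0.4102,1.2750); α = Δx/Fx = (443/1080) / (443/108) = 1/10
check: Δy/Fy = (51/40) / (51/4) = 1/10 ✓

α = 1/10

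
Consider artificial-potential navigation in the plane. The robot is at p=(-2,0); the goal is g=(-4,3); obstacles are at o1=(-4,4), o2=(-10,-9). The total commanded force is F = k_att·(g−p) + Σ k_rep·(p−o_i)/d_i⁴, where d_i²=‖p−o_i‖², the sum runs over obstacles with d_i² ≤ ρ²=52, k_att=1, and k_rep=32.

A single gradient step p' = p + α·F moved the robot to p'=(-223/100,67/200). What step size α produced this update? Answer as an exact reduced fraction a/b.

α = 1/8

F_att = 1·(g−p) = 1·(-2,3) = (-2.0000,3.0000)
o1: d²=20 ≤ ρ²=52; F_rep = 32·(2,-4)/20² = (0.1600,-0.3200)
o2: d²=145 > ρ²=52 → inactive
F = F_att + ΣF_rep = (-1.8400,2.6800)
Δp = p'−p = (-0.2300,0.3350); α = Δx/Fx = (-23/100) / (-46/25) = 1/8
check: Δy/Fy = (67/200) / (67/25) = 1/8 ✓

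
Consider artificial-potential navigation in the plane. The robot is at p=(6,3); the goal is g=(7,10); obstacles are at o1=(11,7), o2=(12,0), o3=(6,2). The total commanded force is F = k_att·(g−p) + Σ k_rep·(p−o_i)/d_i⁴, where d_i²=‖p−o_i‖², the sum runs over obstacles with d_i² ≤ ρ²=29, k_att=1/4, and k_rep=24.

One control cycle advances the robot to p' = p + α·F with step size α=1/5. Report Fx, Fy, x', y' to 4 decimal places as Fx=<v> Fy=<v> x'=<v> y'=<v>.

Fx=0.2500 Fy=25.7500 x'=6.0500 y'=8.1500

F_att = 1/4·(g−p) = 1/4·(1,7) = (0.2500,1.7500)
o1: d²=41 > ρ²=29 → inactive
o2: d²=45 > ρ²=29 → inactive
o3: d²=1 ≤ ρ²=29; F_rep = 24·(0,1)/1² = (0.0000,24.0000)
F = F_att + ΣF_rep = (0.2500,25.7500)
p' = p + 1/5·F = (6.0500,8.1500)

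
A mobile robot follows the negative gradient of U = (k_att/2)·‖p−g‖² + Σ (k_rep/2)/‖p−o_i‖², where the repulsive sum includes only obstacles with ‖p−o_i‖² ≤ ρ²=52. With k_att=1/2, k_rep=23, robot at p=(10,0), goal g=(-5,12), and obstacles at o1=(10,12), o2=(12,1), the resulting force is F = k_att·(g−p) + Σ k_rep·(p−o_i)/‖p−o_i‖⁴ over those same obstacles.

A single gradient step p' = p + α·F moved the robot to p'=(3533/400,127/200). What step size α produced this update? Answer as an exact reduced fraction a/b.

α = 1/8

F_att = 1/2·(g−p) = 1/2·(-15,12) = (-7.5000,6.0000)
o1: d²=144 > ρ²=52 → inactive
o2: d²=5 ≤ ρ²=52; F_rep = 23·(-2,-1)/5² = (-1.8400,-0.9200)
F = F_att + ΣF_rep = (-9.3400,5.0800)
Δp = p'−p = (-1.1675,0.6350); α = Δx/Fx = (-467/400) / (-467/50) = 1/8
check: Δy/Fy = (127/200) / (127/25) = 1/8 ✓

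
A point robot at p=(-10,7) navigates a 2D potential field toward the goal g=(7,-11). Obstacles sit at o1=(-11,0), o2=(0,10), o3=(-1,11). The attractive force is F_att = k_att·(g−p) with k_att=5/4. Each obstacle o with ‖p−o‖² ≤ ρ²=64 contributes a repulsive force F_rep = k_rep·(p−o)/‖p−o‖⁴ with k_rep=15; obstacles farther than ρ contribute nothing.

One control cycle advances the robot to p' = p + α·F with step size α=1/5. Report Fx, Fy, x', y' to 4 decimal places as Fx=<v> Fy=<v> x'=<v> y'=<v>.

Fx=21.2560 Fy=-22.4580 x'=-5.7488 y'=2.5084

F_att = 5/4·(g−p) = 5/4·(17,-18) = (21.2500,-22.5000)
o1: d²=50 ≤ ρ²=64; F_rep = 15·(1,7)/50² = (0.0060,0.0420)
o2: d²=109 > ρ²=64 → inactive
o3: d²=97 > ρ²=64 → inactive
F = F_att + ΣF_rep = (21.2560,-22.4580)
p' = p + 1/5·F = (-5.7488,2.5084)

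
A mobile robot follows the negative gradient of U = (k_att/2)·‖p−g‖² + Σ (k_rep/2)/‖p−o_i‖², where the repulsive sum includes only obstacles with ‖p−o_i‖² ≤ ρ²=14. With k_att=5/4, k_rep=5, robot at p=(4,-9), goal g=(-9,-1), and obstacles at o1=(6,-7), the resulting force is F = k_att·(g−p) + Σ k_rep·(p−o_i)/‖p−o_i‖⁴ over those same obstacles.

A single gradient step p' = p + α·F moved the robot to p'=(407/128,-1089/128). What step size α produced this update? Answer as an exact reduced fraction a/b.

F_att = 5/4·(g−p) = 5/4·(-13,8) = (-16.2500,10.0000)
o1: d²=8 ≤ ρ²=14; F_rep = 5·(-2,-2)/8² = (-0.1562,-0.1562)
F = F_att + ΣF_rep = (-16.4062,9.8438)
Δp = p'−p = (-0.8203,0.4922); α = Δx/Fx = (-105/128) / (-525/32) = 1/20
check: Δy/Fy = (63/128) / (315/32) = 1/20 ✓

α = 1/20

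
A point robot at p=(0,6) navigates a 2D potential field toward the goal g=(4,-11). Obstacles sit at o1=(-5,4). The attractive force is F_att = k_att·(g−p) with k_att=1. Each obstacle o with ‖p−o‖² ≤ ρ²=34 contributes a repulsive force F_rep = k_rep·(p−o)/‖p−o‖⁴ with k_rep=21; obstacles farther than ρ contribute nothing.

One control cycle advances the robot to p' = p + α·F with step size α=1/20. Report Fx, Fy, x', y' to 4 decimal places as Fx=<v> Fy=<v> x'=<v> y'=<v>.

F_att = 1·(g−p) = 1·(4,-17) = (4.0000,-17.0000)
o1: d²=29 ≤ ρ²=34; F_rep = 21·(5,2)/29² = (0.1249,0.0499)
F = F_att + ΣF_rep = (4.1249,-16.9501)
p' = p + 1/20·F = (0.2062,5.1525)

Fx=4.1249 Fy=-16.9501 x'=0.2062 y'=5.1525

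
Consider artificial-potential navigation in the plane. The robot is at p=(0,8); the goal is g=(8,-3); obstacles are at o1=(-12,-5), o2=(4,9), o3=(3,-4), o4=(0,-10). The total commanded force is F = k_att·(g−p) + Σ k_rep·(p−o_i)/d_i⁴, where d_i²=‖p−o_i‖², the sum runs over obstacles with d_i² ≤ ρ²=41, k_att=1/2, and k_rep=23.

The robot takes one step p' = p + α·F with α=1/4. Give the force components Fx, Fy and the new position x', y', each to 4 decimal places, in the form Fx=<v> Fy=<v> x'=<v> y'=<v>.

F_att = 1/2·(g−p) = 1/2·(8,-11) = (4.0000,-5.5000)
o1: d²=313 > ρ²=41 → inactive
o2: d²=17 ≤ ρ²=41; F_rep = 23·(-4,-1)/17² = (-0.3183,-0.0796)
o3: d²=153 > ρ²=41 → inactive
o4: d²=324 > ρ²=41 → inactive
F = F_att + ΣF_rep = (3.6817,-5.5796)
p' = p + 1/4·F = (0.9204,6.6051)

Fx=3.6817 Fy=-5.5796 x'=0.9204 y'=6.6051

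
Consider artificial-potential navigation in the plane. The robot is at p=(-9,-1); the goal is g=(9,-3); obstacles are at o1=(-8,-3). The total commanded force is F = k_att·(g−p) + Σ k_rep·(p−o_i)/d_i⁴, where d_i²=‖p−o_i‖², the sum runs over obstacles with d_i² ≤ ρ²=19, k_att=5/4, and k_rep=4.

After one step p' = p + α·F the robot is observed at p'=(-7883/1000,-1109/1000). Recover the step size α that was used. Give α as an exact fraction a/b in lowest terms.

α = 1/20

F_att = 5/4·(g−p) = 5/4·(18,-2) = (22.5000,-2.5000)
o1: d²=5 ≤ ρ²=19; F_rep = 4·(-1,2)/5² = (-0.1600,0.3200)
F = F_att + ΣF_rep = (22.3400,-2.1800)
Δp = p'−p = (1.1170,-0.1090); α = Δx/Fx = (1117/1000) / (1117/50) = 1/20
check: Δy/Fy = (-109/1000) / (-109/50) = 1/20 ✓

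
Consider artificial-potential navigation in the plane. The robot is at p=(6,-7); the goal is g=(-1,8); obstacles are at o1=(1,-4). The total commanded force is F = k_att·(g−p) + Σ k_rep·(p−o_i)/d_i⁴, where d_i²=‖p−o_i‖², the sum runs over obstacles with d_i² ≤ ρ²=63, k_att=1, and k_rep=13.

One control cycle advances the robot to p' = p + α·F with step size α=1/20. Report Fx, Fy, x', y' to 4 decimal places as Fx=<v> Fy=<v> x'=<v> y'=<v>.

F_att = 1·(g−p) = 1·(-7,15) = (-7.0000,15.0000)
o1: d²=34 ≤ ρ²=63; F_rep = 13·(5,-3)/34² = (0.0562,-0.0337)
F = F_att + ΣF_rep = (-6.9438,14.9663)
p' = p + 1/20·F = (5.6528,-6.2517)

Fx=-6.9438 Fy=14.9663 x'=5.6528 y'=-6.2517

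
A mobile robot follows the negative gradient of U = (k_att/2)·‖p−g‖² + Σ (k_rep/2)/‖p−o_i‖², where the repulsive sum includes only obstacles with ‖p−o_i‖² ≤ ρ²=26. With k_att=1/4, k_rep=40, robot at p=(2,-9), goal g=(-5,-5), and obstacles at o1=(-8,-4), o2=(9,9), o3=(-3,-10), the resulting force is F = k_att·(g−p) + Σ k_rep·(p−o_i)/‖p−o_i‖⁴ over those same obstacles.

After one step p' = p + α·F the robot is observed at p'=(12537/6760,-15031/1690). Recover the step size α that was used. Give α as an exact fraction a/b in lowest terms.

F_att = 1/4·(g−p) = 1/4·(-7,4) = (-1.7500,1.0000)
o1: d²=125 > ρ²=26 → inactive
o2: d²=373 > ρ²=26 → inactive
o3: d²=26 ≤ ρ²=26; F_rep = 40·(5,1)/26² = (0.2959,0.0592)
F = F_att + ΣF_rep = (-1.4541,1.0592)
Δp = p'−p = (-0.1454,0.1059); α = Δx/Fx = (-983/6760) / (-983/676) = 1/10
check: Δy/Fy = (179/1690) / (179/169) = 1/10 ✓

α = 1/10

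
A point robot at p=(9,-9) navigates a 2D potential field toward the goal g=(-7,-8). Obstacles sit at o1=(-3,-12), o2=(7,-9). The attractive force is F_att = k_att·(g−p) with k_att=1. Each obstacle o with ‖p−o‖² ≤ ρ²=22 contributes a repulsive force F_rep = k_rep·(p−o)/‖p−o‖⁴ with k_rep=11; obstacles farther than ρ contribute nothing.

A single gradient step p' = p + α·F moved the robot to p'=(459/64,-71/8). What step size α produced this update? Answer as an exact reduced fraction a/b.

F_att = 1·(g−p) = 1·(-16,1) = (-16.0000,1.0000)
o1: d²=153 > ρ²=22 → inactive
o2: d²=4 ≤ ρ²=22; F_rep = 11·(2,0)/4² = (1.3750,0.0000)
F = F_att + ΣF_rep = (-14.6250,1.0000)
Δp = p'−p = (-1.8281,0.1250); α = Δx/Fx = (-117/64) / (-117/8) = 1/8
check: Δy/Fy = (1/8) / (1) = 1/8 ✓

α = 1/8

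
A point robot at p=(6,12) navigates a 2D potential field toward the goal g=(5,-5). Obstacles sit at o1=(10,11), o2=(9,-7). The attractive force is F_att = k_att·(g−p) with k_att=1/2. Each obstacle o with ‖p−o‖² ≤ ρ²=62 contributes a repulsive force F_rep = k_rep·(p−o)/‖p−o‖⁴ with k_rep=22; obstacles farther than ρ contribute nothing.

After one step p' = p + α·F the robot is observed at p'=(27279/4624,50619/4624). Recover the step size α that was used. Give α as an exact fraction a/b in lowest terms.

F_att = 1/2·(g−p) = 1/2·(-1,-17) = (-0.5000,-8.5000)
o1: d²=17 ≤ ρ²=62; F_rep = 22·(-4,1)/17² = (-0.3045,0.0761)
o2: d²=370 > ρ²=62 → inactive
F = F_att + ΣF_rep = (-0.8045,-8.4239)
Δp = p'−p = (-0.1006,-1.0530); α = Δx/Fx = (-465/4624) / (-465/578) = 1/8
check: Δy/Fy = (-4869/4624) / (-4869/578) = 1/8 ✓

α = 1/8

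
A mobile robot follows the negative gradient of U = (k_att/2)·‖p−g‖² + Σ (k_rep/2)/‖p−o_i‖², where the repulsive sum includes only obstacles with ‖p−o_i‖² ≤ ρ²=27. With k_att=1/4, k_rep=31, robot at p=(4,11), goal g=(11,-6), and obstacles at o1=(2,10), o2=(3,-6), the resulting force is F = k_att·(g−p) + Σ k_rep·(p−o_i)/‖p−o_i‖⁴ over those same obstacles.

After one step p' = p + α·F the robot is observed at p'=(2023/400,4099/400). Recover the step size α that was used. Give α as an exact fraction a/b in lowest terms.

F_att = 1/4·(g−p) = 1/4·(7,-17) = (1.7500,-4.2500)
o1: d²=5 ≤ ρ²=27; F_rep = 31·(2,1)/5² = (2.4800,1.2400)
o2: d²=290 > ρ²=27 → inactive
F = F_att + ΣF_rep = (4.2300,-3.0100)
Δp = p'−p = (1.0575,-0.7525); α = Δx/Fx = (423/400) / (423/100) = 1/4
check: Δy/Fy = (-301/400) / (-301/100) = 1/4 ✓

α = 1/4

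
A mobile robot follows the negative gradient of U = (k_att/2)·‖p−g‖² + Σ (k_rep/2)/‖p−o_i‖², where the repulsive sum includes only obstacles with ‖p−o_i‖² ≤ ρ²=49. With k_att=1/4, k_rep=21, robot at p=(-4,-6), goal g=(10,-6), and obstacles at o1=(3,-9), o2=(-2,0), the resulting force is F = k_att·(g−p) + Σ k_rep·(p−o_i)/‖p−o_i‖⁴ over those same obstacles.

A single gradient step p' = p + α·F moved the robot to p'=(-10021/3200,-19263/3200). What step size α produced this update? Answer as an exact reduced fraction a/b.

F_att = 1/4·(g−p) = 1/4·(14,0) = (3.5000,0.0000)
o1: d²=58 > ρ²=49 → inactive
o2: d²=40 ≤ ρ²=49; F_rep = 21·(-2,-6)/40² = (-0.0262,-0.0788)
F = F_att + ΣF_rep = (3.4737,-0.0788)
Δp = p'−p = (0.8684,-0.0197); α = Δx/Fx = (2779/3200) / (2779/800) = 1/4
check: Δy/Fy = (-63/3200) / (-63/800) = 1/4 ✓

α = 1/4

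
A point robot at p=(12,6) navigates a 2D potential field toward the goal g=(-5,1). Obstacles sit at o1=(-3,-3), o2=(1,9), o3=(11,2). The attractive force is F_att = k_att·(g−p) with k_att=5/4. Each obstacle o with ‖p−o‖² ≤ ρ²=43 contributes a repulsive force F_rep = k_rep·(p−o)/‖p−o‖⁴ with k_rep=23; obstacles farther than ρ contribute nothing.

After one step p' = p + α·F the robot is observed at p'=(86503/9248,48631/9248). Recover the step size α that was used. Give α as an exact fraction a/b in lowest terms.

α = 1/8

F_att = 5/4·(g−p) = 5/4·(-17,-5) = (-21.2500,-6.2500)
o1: d²=306 > ρ²=43 → inactive
o2: d²=130 > ρ²=43 → inactive
o3: d²=17 ≤ ρ²=43; F_rep = 23·(1,4)/17² = (0.0796,0.3183)
F = F_att + ΣF_rep = (-21.1704,-5.9317)
Δp = p'−p = (-2.6463,-0.7415); α = Δx/Fx = (-24473/9248) / (-24473/1156) = 1/8
check: Δy/Fy = (-6857/9248) / (-6857/1156) = 1/8 ✓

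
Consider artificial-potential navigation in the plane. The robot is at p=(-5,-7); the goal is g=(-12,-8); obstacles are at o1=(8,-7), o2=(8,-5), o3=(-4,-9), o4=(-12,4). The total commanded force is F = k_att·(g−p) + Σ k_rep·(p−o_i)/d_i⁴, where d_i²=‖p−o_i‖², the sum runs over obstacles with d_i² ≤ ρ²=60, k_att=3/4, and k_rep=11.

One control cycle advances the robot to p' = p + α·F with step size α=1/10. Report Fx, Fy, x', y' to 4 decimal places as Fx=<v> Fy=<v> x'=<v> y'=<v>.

Fx=-5.6900 Fy=0.1300 x'=-5.5690 y'=-6.9870

F_att = 3/4·(g−p) = 3/4·(-7,-1) = (-5.2500,-0.7500)
o1: d²=169 > ρ²=60 → inactive
o2: d²=173 > ρ²=60 → inactive
o3: d²=5 ≤ ρ²=60; F_rep = 11·(-1,2)/5² = (-0.4400,0.8800)
o4: d²=170 > ρ²=60 → inactive
F = F_att + ΣF_rep = (-5.6900,0.1300)
p' = p + 1/10·F = (-5.5690,-6.9870)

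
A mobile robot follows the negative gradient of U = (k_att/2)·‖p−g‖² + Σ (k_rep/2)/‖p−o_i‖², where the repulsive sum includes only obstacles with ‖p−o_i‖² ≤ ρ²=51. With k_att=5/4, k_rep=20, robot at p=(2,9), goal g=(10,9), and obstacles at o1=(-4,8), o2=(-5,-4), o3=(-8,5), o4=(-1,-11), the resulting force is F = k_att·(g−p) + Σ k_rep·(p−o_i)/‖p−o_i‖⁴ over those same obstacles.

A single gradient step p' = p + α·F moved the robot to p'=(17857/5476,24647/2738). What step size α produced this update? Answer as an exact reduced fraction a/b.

α = 1/8

F_att = 5/4·(g−p) = 5/4·(8,0) = (10.0000,0.0000)
o1: d²=37 ≤ ρ²=51; F_rep = 20·(6,1)/37² = (0.0877,0.0146)
o2: d²=218 > ρ²=51 → inactive
o3: d²=116 > ρ²=51 → inactive
o4: d²=409 > ρ²=51 → inactive
F = F_att + ΣF_rep = (10.0877,0.0146)
Δp = p'−p = (1.2610,0.0018); α = Δx/Fx = (6905/5476) / (13810/1369) = 1/8
check: Δy/Fy = (5/2738) / (20/1369) = 1/8 ✓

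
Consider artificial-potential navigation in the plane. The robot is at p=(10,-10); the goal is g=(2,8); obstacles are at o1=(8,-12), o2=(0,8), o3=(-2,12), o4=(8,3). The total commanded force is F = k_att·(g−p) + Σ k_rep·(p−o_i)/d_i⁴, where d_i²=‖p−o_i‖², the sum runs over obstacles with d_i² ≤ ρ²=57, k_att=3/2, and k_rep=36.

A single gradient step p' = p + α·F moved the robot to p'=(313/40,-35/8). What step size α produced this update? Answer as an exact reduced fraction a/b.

F_att = 3/2·(g−p) = 3/2·(-8,18) = (-12.0000,27.0000)
o1: d²=8 ≤ ρ²=57; F_rep = 36·(2,2)/8² = (1.1250,1.1250)
o2: d²=424 > ρ²=57 → inactive
o3: d²=628 > ρ²=57 → inactive
o4: d²=173 > ρ²=57 → inactive
F = F_att + ΣF_rep = (-10.8750,28.1250)
Δp = p'−p = (-2.1750,5.6250); α = Δx/Fx = (-87/40) / (-87/8) = 1/5
check: Δy/Fy = (45/8) / (225/8) = 1/5 ✓

α = 1/5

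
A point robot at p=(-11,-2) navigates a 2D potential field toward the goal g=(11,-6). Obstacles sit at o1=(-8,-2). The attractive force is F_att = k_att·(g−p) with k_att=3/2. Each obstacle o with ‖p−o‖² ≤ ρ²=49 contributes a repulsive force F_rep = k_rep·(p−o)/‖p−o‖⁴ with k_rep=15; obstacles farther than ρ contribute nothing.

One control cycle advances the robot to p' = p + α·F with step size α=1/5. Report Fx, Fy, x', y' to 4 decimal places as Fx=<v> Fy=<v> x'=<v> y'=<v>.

Fx=32.4444 Fy=-6.0000 x'=-4.5111 y'=-3.2000

F_att = 3/2·(g−p) = 3/2·(22,-4) = (33.0000,-6.0000)
o1: d²=9 ≤ ρ²=49; F_rep = 15·(-3,0)/9² = (-0.5556,0.0000)
F = F_att + ΣF_rep = (32.4444,-6.0000)
p' = p + 1/5·F = (-4.5111,-3.2000)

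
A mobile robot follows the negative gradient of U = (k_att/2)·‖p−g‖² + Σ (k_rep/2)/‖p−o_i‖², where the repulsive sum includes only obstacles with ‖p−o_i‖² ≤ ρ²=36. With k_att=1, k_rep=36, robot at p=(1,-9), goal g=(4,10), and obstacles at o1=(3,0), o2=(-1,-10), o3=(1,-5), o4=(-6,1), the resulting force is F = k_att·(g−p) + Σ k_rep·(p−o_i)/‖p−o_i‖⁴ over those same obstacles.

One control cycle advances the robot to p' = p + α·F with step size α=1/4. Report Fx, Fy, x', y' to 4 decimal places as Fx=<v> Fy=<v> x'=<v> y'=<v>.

F_att = 1·(g−p) = 1·(3,19) = (3.0000,19.0000)
o1: d²=85 > ρ²=36 → inactive
o2: d²=5 ≤ ρ²=36; F_rep = 36·(2,1)/5² = (2.8800,1.4400)
o3: d²=16 ≤ ρ²=36; F_rep = 36·(0,-4)/16² = (0.0000,-0.5625)
o4: d²=149 > ρ²=36 → inactive
F = F_att + ΣF_rep = (5.8800,19.8775)
p' = p + 1/4·F = (2.4700,-4.0306)

Fx=5.8800 Fy=19.8775 x'=2.4700 y'=-4.0306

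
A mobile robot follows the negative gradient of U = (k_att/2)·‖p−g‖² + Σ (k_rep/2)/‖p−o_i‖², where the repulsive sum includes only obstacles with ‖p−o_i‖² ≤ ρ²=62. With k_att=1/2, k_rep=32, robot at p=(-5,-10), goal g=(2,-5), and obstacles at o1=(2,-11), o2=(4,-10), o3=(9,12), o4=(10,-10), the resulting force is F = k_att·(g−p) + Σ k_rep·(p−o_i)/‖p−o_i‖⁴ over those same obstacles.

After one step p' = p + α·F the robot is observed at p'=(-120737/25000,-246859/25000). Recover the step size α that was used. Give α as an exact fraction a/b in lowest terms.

α = 1/20

F_att = 1/2·(g−p) = 1/2·(7,5) = (3.5000,2.5000)
o1: d²=50 ≤ ρ²=62; F_rep = 32·(-7,1)/50² = (-0.0896,0.0128)
o2: d²=81 > ρ²=62 → inactive
o3: d²=680 > ρ²=62 → inactive
o4: d²=225 > ρ²=62 → inactive
F = F_att + ΣF_rep = (3.4104,2.5128)
Δp = p'−p = (0.1705,0.1256); α = Δx/Fx = (4263/25000) / (4263/1250) = 1/20
check: Δy/Fy = (3141/25000) / (3141/1250) = 1/20 ✓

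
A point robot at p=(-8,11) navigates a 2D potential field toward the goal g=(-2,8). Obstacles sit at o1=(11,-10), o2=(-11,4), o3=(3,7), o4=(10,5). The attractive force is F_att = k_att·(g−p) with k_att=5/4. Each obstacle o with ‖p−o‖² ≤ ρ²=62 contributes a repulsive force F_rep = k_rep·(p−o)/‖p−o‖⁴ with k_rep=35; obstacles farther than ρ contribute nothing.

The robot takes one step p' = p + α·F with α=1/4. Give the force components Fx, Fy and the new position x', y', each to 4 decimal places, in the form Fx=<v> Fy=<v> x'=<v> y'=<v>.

Fx=7.5312 Fy=-3.6772 x'=-6.1172 y'=10.0807

F_att = 5/4·(g−p) = 5/4·(6,-3) = (7.5000,-3.7500)
o1: d²=802 > ρ²=62 → inactive
o2: d²=58 ≤ ρ²=62; F_rep = 35·(3,7)/58² = (0.0312,0.0728)
o3: d²=137 > ρ²=62 → inactive
o4: d²=360 > ρ²=62 → inactive
F = F_att + ΣF_rep = (7.5312,-3.6772)
p' = p + 1/4·F = (-6.1172,10.0807)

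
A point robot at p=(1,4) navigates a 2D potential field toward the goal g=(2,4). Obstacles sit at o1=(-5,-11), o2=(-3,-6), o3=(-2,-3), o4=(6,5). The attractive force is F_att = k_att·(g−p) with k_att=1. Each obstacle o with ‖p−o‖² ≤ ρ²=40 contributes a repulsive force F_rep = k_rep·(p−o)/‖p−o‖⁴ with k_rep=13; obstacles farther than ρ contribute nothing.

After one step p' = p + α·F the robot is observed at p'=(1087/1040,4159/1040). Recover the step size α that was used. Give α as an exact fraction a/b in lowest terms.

F_att = 1·(g−p) = 1·(1,0) = (1.0000,0.0000)
o1: d²=261 > ρ²=40 → inactive
o2: d²=116 > ρ²=40 → inactive
o3: d²=58 > ρ²=40 → inactive
o4: d²=26 ≤ ρ²=40; F_rep = 13·(-5,-1)/26² = (-0.0962,-0.0192)
F = F_att + ΣF_rep = (0.9038,-0.0192)
Δp = p'−p = (0.0452,-0.0010); α = Δx/Fx = (47/1040) / (47/52) = 1/20
check: Δy/Fy = (-1/1040) / (-1/52) = 1/20 ✓

α = 1/20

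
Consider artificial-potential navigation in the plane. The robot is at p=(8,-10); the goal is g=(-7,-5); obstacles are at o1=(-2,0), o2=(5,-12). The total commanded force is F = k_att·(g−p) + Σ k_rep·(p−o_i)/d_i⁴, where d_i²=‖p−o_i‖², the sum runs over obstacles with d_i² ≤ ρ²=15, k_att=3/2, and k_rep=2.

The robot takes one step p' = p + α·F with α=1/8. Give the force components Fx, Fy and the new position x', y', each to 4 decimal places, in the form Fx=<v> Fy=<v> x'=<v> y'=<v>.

F_att = 3/2·(g−p) = 3/2·(-15,5) = (-22.5000,7.5000)
o1: d²=200 > ρ²=15 → inactive
o2: d²=13 ≤ ρ²=15; F_rep = 2·(3,2)/13² = (0.0355,0.0237)
F = F_att + ΣF_rep = (-22.4645,7.5237)
p' = p + 1/8·F = (5.1919,-9.0595)

Fx=-22.4645 Fy=7.5237 x'=5.1919 y'=-9.0595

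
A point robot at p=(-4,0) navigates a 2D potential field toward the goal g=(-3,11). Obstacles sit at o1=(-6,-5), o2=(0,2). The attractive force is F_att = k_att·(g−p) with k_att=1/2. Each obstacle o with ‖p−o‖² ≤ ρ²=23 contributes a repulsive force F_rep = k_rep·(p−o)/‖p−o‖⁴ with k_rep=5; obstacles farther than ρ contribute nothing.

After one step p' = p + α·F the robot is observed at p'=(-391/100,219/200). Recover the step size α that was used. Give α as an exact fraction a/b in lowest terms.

F_att = 1/2·(g−p) = 1/2·(1,11) = (0.5000,5.5000)
o1: d²=29 > ρ²=23 → inactive
o2: d²=20 ≤ ρ²=23; F_rep = 5·(-4,-2)/20² = (-0.0500,-0.0250)
F = F_att + ΣF_rep = (0.4500,5.4750)
Δp = p'−p = (0.0900,1.0950); α = Δx/Fx = (9/100) / (9/20) = 1/5
check: Δy/Fy = (219/200) / (219/40) = 1/5 ✓

α = 1/5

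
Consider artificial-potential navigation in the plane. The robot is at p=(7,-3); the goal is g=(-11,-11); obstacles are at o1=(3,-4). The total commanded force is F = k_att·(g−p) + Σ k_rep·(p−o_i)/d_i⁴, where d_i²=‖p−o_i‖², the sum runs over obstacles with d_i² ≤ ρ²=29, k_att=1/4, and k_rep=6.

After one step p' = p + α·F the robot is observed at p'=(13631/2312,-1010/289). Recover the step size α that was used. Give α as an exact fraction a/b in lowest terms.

F_att = 1/4·(g−p) = 1/4·(-18,-8) = (-4.5000,-2.0000)
o1: d²=17 ≤ ρ²=29; F_rep = 6·(4,1)/17² = (0.0830,0.0208)
F = F_att + ΣF_rep = (-4.4170,-1.9792)
Δp = p'−p = (-1.1042,-0.4948); α = Δx/Fx = (-2553/2312) / (-2553/578) = 1/4
check: Δy/Fy = (-143/289) / (-572/289) = 1/4 ✓

α = 1/4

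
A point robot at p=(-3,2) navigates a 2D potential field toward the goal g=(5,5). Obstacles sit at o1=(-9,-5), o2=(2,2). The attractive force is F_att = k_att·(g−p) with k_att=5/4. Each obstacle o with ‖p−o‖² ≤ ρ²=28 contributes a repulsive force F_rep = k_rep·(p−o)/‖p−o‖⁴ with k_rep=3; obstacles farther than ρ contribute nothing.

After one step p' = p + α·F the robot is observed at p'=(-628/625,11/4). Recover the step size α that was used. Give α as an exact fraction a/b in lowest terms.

F_att = 5/4·(g−p) = 5/4·(8,3) = (10.0000,3.7500)
o1: d²=85 > ρ²=28 → inactive
o2: d²=25 ≤ ρ²=28; F_rep = 3·(-5,0)/25² = (-0.0240,0.0000)
F = F_att + ΣF_rep = (9.9760,3.7500)
Δp = p'−p = (1.9952,0.7500); α = Δx/Fx = (1247/625) / (1247/125) = 1/5
check: Δy/Fy = (3/4) / (15/4) = 1/5 ✓

α = 1/5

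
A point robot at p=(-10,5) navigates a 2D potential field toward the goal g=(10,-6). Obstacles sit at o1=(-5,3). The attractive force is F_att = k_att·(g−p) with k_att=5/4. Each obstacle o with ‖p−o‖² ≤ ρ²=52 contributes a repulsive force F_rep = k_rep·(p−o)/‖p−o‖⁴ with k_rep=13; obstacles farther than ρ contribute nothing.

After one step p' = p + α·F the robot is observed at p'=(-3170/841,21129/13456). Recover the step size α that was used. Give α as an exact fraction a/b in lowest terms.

F_att = 5/4·(g−p) = 5/4·(20,-11) = (25.0000,-13.7500)
o1: d²=29 ≤ ρ²=52; F_rep = 13·(-5,2)/29² = (-0.0773,0.0309)
F = F_att + ΣF_rep = (24.9227,-13.7191)
Δp = p'−p = (6.2307,-3.4298); α = Δx/Fx = (5240/841) / (20960/841) = 1/4
check: Δy/Fy = (-46151/13456) / (-46151/3364) = 1/4 ✓

α = 1/4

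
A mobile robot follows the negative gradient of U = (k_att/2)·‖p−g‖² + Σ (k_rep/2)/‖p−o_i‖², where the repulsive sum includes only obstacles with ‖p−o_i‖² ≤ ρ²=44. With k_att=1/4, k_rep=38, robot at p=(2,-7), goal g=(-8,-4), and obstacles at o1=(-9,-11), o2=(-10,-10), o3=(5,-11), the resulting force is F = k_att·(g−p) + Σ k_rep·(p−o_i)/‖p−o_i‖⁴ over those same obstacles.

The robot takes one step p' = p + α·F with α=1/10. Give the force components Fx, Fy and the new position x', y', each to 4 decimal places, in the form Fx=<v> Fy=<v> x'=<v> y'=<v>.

Fx=-2.6824 Fy=0.9932 x'=1.7318 y'=-6.9007

F_att = 1/4·(g−p) = 1/4·(-10,3) = (-2.5000,0.7500)
o1: d²=137 > ρ²=44 → inactive
o2: d²=153 > ρ²=44 → inactive
o3: d²=25 ≤ ρ²=44; F_rep = 38·(-3,4)/25² = (-0.1824,0.2432)
F = F_att + ΣF_rep = (-2.6824,0.9932)
p' = p + 1/10·F = (1.7318,-6.9007)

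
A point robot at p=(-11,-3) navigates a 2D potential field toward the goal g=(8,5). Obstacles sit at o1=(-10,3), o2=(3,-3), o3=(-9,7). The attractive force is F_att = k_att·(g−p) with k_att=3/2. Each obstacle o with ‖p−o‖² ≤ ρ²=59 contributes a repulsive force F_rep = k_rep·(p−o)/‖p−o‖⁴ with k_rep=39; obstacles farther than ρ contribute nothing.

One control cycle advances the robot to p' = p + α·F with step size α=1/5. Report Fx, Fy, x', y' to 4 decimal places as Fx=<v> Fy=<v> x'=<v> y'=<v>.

F_att = 3/2·(g−p) = 3/2·(19,8) = (28.5000,12.0000)
o1: d²=37 ≤ ρ²=59; F_rep = 39·(-1,-6)/37² = (-0.0285,-0.1709)
o2: d²=196 > ρ²=59 → inactive
o3: d²=104 > ρ²=59 → inactive
F = F_att + ΣF_rep = (28.4715,11.8291)
p' = p + 1/5·F = (-5.3057,-0.6342)

Fx=28.4715 Fy=11.8291 x'=-5.3057 y'=-0.6342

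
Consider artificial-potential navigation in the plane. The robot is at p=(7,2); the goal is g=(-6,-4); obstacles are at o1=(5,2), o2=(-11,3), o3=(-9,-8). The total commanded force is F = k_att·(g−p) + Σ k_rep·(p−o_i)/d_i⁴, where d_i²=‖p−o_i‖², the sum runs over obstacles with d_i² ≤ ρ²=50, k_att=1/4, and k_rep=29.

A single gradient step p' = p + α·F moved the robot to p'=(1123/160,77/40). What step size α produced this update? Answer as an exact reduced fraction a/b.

F_att = 1/4·(g−p) = 1/4·(-13,-6) = (-3.2500,-1.5000)
o1: d²=4 ≤ ρ²=50; F_rep = 29·(2,0)/4² = (3.6250,0.0000)
o2: d²=325 > ρ²=50 → inactive
o3: d²=356 > ρ²=50 → inactive
F = F_att + ΣF_rep = (0.3750,-1.5000)
Δp = p'−p = (0.0187,-0.0750); α = Δx/Fx = (3/160) / (3/8) = 1/20
check: Δy/Fy = (-3/40) / (-3/2) = 1/20 ✓

α = 1/20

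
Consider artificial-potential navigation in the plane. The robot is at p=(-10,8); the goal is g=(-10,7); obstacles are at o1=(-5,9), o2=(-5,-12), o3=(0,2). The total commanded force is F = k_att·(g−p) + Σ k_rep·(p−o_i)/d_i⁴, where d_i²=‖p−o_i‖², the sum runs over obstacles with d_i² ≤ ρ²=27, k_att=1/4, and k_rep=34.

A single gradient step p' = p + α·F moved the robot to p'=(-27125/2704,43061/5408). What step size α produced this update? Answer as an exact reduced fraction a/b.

α = 1/8

F_att = 1/4·(g−p) = 1/4·(0,-1) = (0.0000,-0.2500)
o1: d²=26 ≤ ρ²=27; F_rep = 34·(-5,-1)/26² = (-0.2515,-0.0503)
o2: d²=425 > ρ²=27 → inactive
o3: d²=136 > ρ²=27 → inactive
F = F_att + ΣF_rep = (-0.2515,-0.3003)
Δp = p'−p = (-0.0314,-0.0375); α = Δx/Fx = (-85/2704) / (-85/338) = 1/8
check: Δy/Fy = (-203/5408) / (-203/676) = 1/8 ✓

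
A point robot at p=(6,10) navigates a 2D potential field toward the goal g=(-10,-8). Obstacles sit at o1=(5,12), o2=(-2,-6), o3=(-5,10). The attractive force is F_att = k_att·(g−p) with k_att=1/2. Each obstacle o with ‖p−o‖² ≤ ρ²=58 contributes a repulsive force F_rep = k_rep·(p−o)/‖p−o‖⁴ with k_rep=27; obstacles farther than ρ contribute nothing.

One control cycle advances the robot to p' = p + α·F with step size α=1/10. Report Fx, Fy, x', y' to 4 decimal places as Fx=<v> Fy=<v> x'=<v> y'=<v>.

Fx=-6.9200 Fy=-11.1600 x'=5.3080 y'=8.8840

F_att = 1/2·(g−p) = 1/2·(-16,-18) = (-8.0000,-9.0000)
o1: d²=5 ≤ ρ²=58; F_rep = 27·(1,-2)/5² = (1.0800,-2.1600)
o2: d²=320 > ρ²=58 → inactive
o3: d²=121 > ρ²=58 → inactive
F = F_att + ΣF_rep = (-6.9200,-11.1600)
p' = p + 1/10·F = (5.3080,8.8840)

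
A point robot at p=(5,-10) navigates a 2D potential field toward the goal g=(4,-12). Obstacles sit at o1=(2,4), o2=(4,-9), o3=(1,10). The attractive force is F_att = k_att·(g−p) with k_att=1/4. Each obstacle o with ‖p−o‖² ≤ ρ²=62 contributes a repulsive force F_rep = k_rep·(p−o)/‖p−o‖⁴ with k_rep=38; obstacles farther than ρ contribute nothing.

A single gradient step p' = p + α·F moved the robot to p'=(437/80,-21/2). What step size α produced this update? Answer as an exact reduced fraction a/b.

α = 1/20

F_att = 1/4·(g−p) = 1/4·(-1,-2) = (-0.2500,-0.5000)
o1: d²=205 > ρ²=62 → inactive
o2: d²=2 ≤ ρ²=62; F_rep = 38·(1,-1)/2² = (9.5000,-9.5000)
o3: d²=416 > ρ²=62 → inactive
F = F_att + ΣF_rep = (9.2500,-10.0000)
Δp = p'−p = (0.4625,-0.5000); α = Δx/Fx = (37/80) / (37/4) = 1/20
check: Δy/Fy = (-1/2) / (-10) = 1/20 ✓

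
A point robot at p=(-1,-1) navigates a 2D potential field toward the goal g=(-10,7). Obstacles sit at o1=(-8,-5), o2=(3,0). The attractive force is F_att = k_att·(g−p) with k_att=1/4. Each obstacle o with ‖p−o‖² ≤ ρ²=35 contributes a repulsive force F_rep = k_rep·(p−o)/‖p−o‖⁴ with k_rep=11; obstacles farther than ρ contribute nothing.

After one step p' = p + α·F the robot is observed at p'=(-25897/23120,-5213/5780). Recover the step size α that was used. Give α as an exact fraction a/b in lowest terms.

α = 1/20

F_att = 1/4·(g−p) = 1/4·(-9,8) = (-2.2500,2.0000)
o1: d²=65 > ρ²=35 → inactive
o2: d²=17 ≤ ρ²=35; F_rep = 11·(-4,-1)/17² = (-0.1522,-0.0381)
F = F_att + ΣF_rep = (-2.4022,1.9619)
Δp = p'−p = (-0.1201,0.0981); α = Δx/Fx = (-2777/23120) / (-2777/1156) = 1/20
check: Δy/Fy = (567/5780) / (567/289) = 1/20 ✓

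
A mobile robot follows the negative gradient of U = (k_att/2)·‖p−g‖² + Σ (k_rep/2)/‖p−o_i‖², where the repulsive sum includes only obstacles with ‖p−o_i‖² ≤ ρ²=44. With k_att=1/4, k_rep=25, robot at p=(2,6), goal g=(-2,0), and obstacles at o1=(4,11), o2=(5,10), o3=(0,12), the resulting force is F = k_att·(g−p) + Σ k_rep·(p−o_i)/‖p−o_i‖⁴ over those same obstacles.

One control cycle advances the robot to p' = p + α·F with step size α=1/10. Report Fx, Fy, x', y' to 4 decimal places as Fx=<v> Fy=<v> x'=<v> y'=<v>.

Fx=-1.1482 Fy=-1.9024 x'=1.8852 y'=5.8098

F_att = 1/4·(g−p) = 1/4·(-4,-6) = (-1.0000,-1.5000)
o1: d²=29 ≤ ρ²=44; F_rep = 25·(-2,-5)/29² = (-0.0595,-0.1486)
o2: d²=25 ≤ ρ²=44; F_rep = 25·(-3,-4)/25² = (-0.1200,-0.1600)
o3: d²=40 ≤ ρ²=44; F_rep = 25·(2,-6)/40² = (0.0312,-0.0938)
F = F_att + ΣF_rep = (-1.1482,-1.9024)
p' = p + 1/10·F = (1.8852,5.8098)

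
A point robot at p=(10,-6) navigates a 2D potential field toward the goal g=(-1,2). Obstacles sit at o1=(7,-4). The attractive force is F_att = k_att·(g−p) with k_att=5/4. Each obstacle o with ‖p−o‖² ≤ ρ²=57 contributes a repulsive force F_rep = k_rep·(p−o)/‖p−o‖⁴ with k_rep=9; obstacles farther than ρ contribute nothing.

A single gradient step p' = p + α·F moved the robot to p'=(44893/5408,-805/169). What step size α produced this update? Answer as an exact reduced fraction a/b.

α = 1/8

F_att = 5/4·(g−p) = 5/4·(-11,8) = (-13.7500,10.0000)
o1: d²=13 ≤ ρ²=57; F_rep = 9·(3,-2)/13² = (0.1598,-0.1065)
F = F_att + ΣF_rep = (-13.5902,9.8935)
Δp = p'−p = (-1.6988,1.2367); α = Δx/Fx = (-9187/5408) / (-9187/676) = 1/8
check: Δy/Fy = (209/169) / (1672/169) = 1/8 ✓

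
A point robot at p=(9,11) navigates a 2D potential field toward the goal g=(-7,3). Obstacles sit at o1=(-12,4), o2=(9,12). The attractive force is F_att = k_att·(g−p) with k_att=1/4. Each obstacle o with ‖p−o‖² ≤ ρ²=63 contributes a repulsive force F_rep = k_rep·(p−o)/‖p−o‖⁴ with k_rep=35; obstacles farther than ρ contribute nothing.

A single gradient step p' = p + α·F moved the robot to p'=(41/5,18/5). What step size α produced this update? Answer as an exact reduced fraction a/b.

F_att = 1/4·(g−p) = 1/4·(-16,-8) = (-4.0000,-2.0000)
o1: d²=490 > ρ²=63 → inactive
o2: d²=1 ≤ ρ²=63; F_rep = 35·(0,-1)/1² = (0.0000,-35.0000)
F = F_att + ΣF_rep = (-4.0000,-37.0000)
Δp = p'−p = (-0.8000,-7.4000); α = Δx/Fx = (-4/5) / (-4) = 1/5
check: Δy/Fy = (-37/5) / (-37) = 1/5 ✓

α = 1/5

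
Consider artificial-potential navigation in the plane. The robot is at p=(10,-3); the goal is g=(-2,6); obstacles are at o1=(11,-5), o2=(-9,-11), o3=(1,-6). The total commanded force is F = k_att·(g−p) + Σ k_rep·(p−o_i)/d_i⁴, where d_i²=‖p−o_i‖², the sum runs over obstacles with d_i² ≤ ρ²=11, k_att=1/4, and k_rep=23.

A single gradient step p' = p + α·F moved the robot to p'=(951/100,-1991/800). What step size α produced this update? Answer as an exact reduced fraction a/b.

F_att = 1/4·(g−p) = 1/4·(-12,9) = (-3.0000,2.2500)
o1: d²=5 ≤ ρ²=11; F_rep = 23·(-1,2)/5² = (-0.9200,1.8400)
o2: d²=425 > ρ²=11 → inactive
o3: d²=90 > ρ²=11 → inactive
F = F_att + ΣF_rep = (-3.9200,4.0900)
Δp = p'−p = (-0.4900,0.5112); α = Δx/Fx = (-49/100) / (-98/25) = 1/8
check: Δy/Fy = (409/800) / (409/100) = 1/8 ✓

α = 1/8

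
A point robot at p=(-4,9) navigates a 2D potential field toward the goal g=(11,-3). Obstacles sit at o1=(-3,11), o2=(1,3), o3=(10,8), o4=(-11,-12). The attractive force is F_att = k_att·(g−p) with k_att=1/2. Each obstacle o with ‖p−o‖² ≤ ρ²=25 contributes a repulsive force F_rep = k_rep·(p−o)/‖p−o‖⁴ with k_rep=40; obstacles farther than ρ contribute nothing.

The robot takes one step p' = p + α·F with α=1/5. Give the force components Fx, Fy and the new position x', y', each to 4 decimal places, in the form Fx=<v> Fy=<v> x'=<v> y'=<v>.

F_att = 1/2·(g−p) = 1/2·(15,-12) = (7.5000,-6.0000)
o1: d²=5 ≤ ρ²=25; F_rep = 40·(-1,-2)/5² = (-1.6000,-3.2000)
o2: d²=61 > ρ²=25 → inactive
o3: d²=197 > ρ²=25 → inactive
o4: d²=490 > ρ²=25 → inactive
F = F_att + ΣF_rep = (5.9000,-9.2000)
p' = p + 1/5·F = (-2.8200,7.1600)

Fx=5.9000 Fy=-9.2000 x'=-2.8200 y'=7.1600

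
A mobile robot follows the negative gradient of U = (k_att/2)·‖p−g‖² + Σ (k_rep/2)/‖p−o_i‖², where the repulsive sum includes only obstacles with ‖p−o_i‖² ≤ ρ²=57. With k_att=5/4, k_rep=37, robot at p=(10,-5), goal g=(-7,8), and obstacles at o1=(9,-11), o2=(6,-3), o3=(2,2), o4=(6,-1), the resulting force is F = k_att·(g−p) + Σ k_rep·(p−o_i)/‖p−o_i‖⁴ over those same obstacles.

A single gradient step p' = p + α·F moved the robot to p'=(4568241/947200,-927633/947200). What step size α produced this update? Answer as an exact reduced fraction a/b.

F_att = 5/4·(g−p) = 5/4·(-17,13) = (-21.2500,16.2500)
o1: d²=37 ≤ ρ²=57; F_rep = 37·(1,6)/37² = (0.0270,0.1622)
o2: d²=20 ≤ ρ²=57; F_rep = 37·(4,-2)/20² = (0.3700,-0.1850)
o3: d²=113 > ρ²=57 → inactive
o4: d²=32 ≤ ρ²=57; F_rep = 37·(4,-4)/32² = (0.1445,-0.1445)
F = F_att + ΣF_rep = (-20.7084,16.0826)
Δp = p'−p = (-5.1771,4.0207); α = Δx/Fx = (-4903759/947200) / (-4903759/236800) = 1/4
check: Δy/Fy = (3808367/947200) / (3808367/236800) = 1/4 ✓

α = 1/4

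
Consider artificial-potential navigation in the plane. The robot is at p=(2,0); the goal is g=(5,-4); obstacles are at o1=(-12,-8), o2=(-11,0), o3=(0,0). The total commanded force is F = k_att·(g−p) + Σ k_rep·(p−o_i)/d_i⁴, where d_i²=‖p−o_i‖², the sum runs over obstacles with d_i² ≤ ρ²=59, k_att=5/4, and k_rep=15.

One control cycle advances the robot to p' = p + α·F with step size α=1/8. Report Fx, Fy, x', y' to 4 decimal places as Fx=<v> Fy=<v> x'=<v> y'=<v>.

F_att = 5/4·(g−p) = 5/4·(3,-4) = (3.7500,-5.0000)
o1: d²=260 > ρ²=59 → inactive
o2: d²=169 > ρ²=59 → inactive
o3: d²=4 ≤ ρ²=59; F_rep = 15·(2,0)/4² = (1.8750,0.0000)
F = F_att + ΣF_rep = (5.6250,-5.0000)
p' = p + 1/8·F = (2.7031,-0.6250)

Fx=5.6250 Fy=-5.0000 x'=2.7031 y'=-0.6250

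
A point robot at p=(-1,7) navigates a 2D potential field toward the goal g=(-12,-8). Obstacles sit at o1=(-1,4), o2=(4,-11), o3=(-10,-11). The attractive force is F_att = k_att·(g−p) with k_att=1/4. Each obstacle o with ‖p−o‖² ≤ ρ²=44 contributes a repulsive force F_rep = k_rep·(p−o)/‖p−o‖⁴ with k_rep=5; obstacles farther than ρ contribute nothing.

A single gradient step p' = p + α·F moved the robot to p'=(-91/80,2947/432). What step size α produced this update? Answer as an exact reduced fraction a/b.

F_att = 1/4·(g−p) = 1/4·(-11,-15) = (-2.7500,-3.7500)
o1: d²=9 ≤ ρ²=44; F_rep = 5·(0,3)/9² = (0.0000,0.1852)
o2: d²=349 > ρ²=44 → inactive
o3: d²=405 > ρ²=44 → inactive
F = F_att + ΣF_rep = (-2.7500,-3.5648)
Δp = p'−p = (-0.1375,-0.1782); α = Δx/Fx = (-11/80) / (-11/4) = 1/20
check: Δy/Fy = (-77/432) / (-385/108) = 1/20 ✓

α = 1/20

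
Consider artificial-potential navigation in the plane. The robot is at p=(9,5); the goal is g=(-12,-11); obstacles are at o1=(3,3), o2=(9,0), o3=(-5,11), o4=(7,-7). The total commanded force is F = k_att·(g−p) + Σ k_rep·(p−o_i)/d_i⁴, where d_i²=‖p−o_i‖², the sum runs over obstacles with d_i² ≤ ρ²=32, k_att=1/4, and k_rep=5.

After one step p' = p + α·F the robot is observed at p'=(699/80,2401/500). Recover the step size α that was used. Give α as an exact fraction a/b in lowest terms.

F_att = 1/4·(g−p) = 1/4·(-21,-16) = (-5.2500,-4.0000)
o1: d²=40 > ρ²=32 → inactive
o2: d²=25 ≤ ρ²=32; F_rep = 5·(0,5)/25² = (0.0000,0.0400)
o3: d²=232 > ρ²=32 → inactive
o4: d²=148 > ρ²=32 → inactive
F = F_att + ΣF_rep = (-5.2500,-3.9600)
Δp = p'−p = (-0.2625,-0.1980); α = Δx/Fx = (-21/80) / (-21/4) = 1/20
check: Δy/Fy = (-99/500) / (-99/25) = 1/20 ✓

α = 1/20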